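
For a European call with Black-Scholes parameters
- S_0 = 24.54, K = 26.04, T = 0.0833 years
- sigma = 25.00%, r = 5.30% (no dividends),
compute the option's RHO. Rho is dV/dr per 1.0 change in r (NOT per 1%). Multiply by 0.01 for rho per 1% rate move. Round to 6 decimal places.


d1 = -0.7249923834; d2 = -0.7971467319
phi(d1) = 0.3067428479; exp(-qT) = 1.0000000000; exp(-rT) = 0.9955948313
N(d2) = 0.2126829092
Rho = K*T*exp(-rT)*N(d2) = 26.0400 * 0.0833 * 0.9955948313 * 0.2126829092 = 0.459305

Answer: Rho = 0.459305


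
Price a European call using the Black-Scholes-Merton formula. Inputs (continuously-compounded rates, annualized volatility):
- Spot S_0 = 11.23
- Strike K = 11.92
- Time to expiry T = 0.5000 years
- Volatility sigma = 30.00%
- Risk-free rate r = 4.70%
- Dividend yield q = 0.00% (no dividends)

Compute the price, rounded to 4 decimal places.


Answer: Price = 0.7734

Derivation:
d1 = (ln(S/K) + (r - q + 0.5*sigma^2) * T) / (sigma * sqrt(T)) = -0.06424722
d2 = d1 - sigma * sqrt(T) = -0.27637925
exp(-rT) = 0.97677397; exp(-qT) = 1.00000000
C = S_0 * exp(-qT) * N(d1) - K * exp(-rT) * N(d2)
N(d1) = 0.47438669; N(d2) = 0.39112840
C = 11.2300 * 1.00000000 * 0.47438669 - 11.9200 * 0.97677397 * 0.39112840 = 0.7734


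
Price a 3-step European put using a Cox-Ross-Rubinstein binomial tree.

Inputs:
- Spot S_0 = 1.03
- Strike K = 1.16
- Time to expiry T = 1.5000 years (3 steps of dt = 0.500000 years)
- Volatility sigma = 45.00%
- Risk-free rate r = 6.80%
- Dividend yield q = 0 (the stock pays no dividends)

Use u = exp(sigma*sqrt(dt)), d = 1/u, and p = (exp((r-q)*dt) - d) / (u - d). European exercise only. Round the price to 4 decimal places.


Answer: Price = V(0,0) = 0.2458

Derivation:
dt = T/N = 0.500000
u = exp(sigma*sqrt(dt)) = 1.374648; d = 1/u = 0.727459
p = (exp((r-q)*dt) - d) / (u - d) = 0.474553
Discount per step: exp(-r*dt) = 0.966572
Stock lattice S(k, i) with i counting down-moves:
  k=0: S(0,0) = 1.0300
  k=1: S(1,0) = 1.4159; S(1,1) = 0.7493
  k=2: S(2,0) = 1.9463; S(2,1) = 1.0300; S(2,2) = 0.5451
  k=3: S(3,0) = 2.6755; S(3,1) = 1.4159; S(3,2) = 0.7493; S(3,3) = 0.3965
Terminal payoffs V(N, i) = max(K - S_T, 0):
  V(3,0) = 0.000000; V(3,1) = 0.000000; V(3,2) = 0.410718; V(3,3) = 0.763483
Backward induction: V(k, i) = exp(-r*dt) * [p * V(k+1, i) + (1-p) * V(k+1, i+1)].
  V(2,0) = exp(-r*dt) * [p*0.000000 + (1-p)*0.000000] = 0.000000
  V(2,1) = exp(-r*dt) * [p*0.000000 + (1-p)*0.410718] = 0.208596
  V(2,2) = exp(-r*dt) * [p*0.410718 + (1-p)*0.763483] = 0.576151
  V(1,0) = exp(-r*dt) * [p*0.000000 + (1-p)*0.208596] = 0.105942
  V(1,1) = exp(-r*dt) * [p*0.208596 + (1-p)*0.576151] = 0.388297
  V(0,0) = exp(-r*dt) * [p*0.105942 + (1-p)*0.388297] = 0.245804


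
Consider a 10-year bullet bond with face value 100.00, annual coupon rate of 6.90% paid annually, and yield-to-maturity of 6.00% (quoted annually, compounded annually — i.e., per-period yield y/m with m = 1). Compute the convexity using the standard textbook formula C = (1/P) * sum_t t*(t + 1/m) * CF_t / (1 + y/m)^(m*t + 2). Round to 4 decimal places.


Coupon per period c = face * coupon_rate / m = 6.900000
Periods per year m = 1; per-period yield y/m = 0.060000
Number of cashflows N = 10
Cashflows (t years, CF_t, discount factor 1/(1+y/m)^(m*t), PV):
  t = 1.0000: CF_t = 6.900000, DF = 0.943396, PV = 6.509434
  t = 2.0000: CF_t = 6.900000, DF = 0.889996, PV = 6.140975
  t = 3.0000: CF_t = 6.900000, DF = 0.839619, PV = 5.793373
  t = 4.0000: CF_t = 6.900000, DF = 0.792094, PV = 5.465446
  t = 5.0000: CF_t = 6.900000, DF = 0.747258, PV = 5.156081
  t = 6.0000: CF_t = 6.900000, DF = 0.704961, PV = 4.864228
  t = 7.0000: CF_t = 6.900000, DF = 0.665057, PV = 4.588894
  t = 8.0000: CF_t = 6.900000, DF = 0.627412, PV = 4.329145
  t = 9.0000: CF_t = 6.900000, DF = 0.591898, PV = 4.084099
  t = 10.0000: CF_t = 106.900000, DF = 0.558395, PV = 59.692402
Price P = sum_t PV_t = 106.624078
Convexity numerator sum_t t*(t + 1/m) * CF_t / (1+y/m)^(m*t + 2):
  t = 1.0000: term = 11.586746
  t = 2.0000: term = 32.792678
  t = 3.0000: term = 61.872977
  t = 4.0000: term = 97.284555
  t = 5.0000: term = 137.666823
  t = 6.0000: term = 181.824105
  t = 7.0000: term = 228.709566
  t = 8.0000: term = 277.410525
  t = 9.0000: term = 327.135053
  t = 10.0000: term = 5843.862746
Convexity = (1/P) * sum = 7200.145774 / 106.624078 = 67.528328

Answer: Convexity = 67.5283


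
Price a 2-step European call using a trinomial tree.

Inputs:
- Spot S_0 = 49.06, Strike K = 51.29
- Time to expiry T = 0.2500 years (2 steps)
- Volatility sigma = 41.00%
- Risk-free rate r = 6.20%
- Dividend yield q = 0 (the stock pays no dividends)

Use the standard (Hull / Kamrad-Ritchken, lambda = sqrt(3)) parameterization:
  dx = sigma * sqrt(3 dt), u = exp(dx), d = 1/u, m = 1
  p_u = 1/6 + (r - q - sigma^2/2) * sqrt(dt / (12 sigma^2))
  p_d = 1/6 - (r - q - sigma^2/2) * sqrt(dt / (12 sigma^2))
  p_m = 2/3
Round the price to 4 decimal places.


Answer: Price = V(0,0) = 3.2524

Derivation:
dt = T/N = 0.125000; dx = sigma*sqrt(3*dt) = 0.251073
u = exp(dx) = 1.285404; d = 1/u = 0.777966
p_u = 0.161178, p_m = 0.666667, p_d = 0.172156
Discount per step: exp(-r*dt) = 0.992280
Stock lattice S(k, j) with j the centered position index:
  k=0: S(0,+0) = 49.0600
  k=1: S(1,-1) = 38.1670; S(1,+0) = 49.0600; S(1,+1) = 63.0619
  k=2: S(2,-2) = 29.6926; S(2,-1) = 38.1670; S(2,+0) = 49.0600; S(2,+1) = 63.0619; S(2,+2) = 81.0600
Terminal payoffs V(N, j) = max(S_T - K, 0):
  V(2,-2) = 0.000000; V(2,-1) = 0.000000; V(2,+0) = 0.000000; V(2,+1) = 11.771897; V(2,+2) = 29.769985
Backward induction: V(k, j) = exp(-r*dt) * [p_u * V(k+1, j+1) + p_m * V(k+1, j) + p_d * V(k+1, j-1)]
  V(1,-1) = exp(-r*dt) * [p_u*0.000000 + p_m*0.000000 + p_d*0.000000] = 0.000000
  V(1,+0) = exp(-r*dt) * [p_u*11.771897 + p_m*0.000000 + p_d*0.000000] = 1.882720
  V(1,+1) = exp(-r*dt) * [p_u*29.769985 + p_m*11.771897 + p_d*0.000000] = 12.548560
  V(0,+0) = exp(-r*dt) * [p_u*12.548560 + p_m*1.882720 + p_d*0.000000] = 3.252391


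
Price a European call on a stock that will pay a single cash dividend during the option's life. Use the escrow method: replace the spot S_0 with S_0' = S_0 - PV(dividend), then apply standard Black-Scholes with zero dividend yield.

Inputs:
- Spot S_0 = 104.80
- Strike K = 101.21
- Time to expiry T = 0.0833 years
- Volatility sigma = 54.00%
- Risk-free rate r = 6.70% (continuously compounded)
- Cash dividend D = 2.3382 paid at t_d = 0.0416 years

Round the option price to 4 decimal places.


PV(D) = D * exp(-r * t_d) = 2.3382 * 0.99721668 = 2.33169204
S_0' = S_0 - PV(D) = 104.8000 - 2.33169204 = 102.46830796
d1 = (ln(S_0'/K) + (r + sigma^2/2)*T) / (sigma*sqrt(T)) = 0.19301623
d2 = d1 - sigma*sqrt(T) = 0.03716283
exp(-rT) = 0.99443445
N(d1) = 0.57652687; N(d2) = 0.51482241
C = S_0' * N(d1) - K * exp(-rT) * N(d2) = 102.46830796 * 0.57652687 - 101.2100 * 0.99443445 * 0.51482241 = 7.2606

Answer: Price = 7.2606


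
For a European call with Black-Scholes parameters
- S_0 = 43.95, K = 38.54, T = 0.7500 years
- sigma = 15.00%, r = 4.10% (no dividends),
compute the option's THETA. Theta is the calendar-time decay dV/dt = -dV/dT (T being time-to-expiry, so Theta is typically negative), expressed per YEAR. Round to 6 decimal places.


Answer: Theta = -1.992248

Derivation:
d1 = 1.3128441760; d2 = 1.1829403654
phi(d1) = 0.1685170330; exp(-qT) = 1.0000000000; exp(-rT) = 0.9697179723
Theta = -S*exp(-qT)*phi(d1)*sigma/(2*sqrt(T)) - r*K*exp(-rT)*N(d2) + q*S*exp(-qT)*N(d1)
N(d1) = 0.9053822696; N(d2) = 0.8815836087; sqrt(T) = 0.8660254038
Term 1 = -43.9500 * 1.0000000000 * 0.1685170330 * 0.1500 / (2 * 0.8660254038) = -0.6414064386
Term 2 = -0.0410 * 38.5400 * 0.9697179723 * 0.8815836087 = -1.3508418860
Term 3 = 0 (no dividend yield, q = 0)
Theta = -0.6414064386 + (-1.3508418860) + (0.0000000000) = -1.992248


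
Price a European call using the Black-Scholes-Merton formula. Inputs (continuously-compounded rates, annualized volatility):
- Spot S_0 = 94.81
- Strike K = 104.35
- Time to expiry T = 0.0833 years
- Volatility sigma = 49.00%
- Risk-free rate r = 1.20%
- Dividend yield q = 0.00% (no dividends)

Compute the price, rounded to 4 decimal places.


Answer: Price = 2.1069

Derivation:
d1 = (ln(S/K) + (r - q + 0.5*sigma^2) * T) / (sigma * sqrt(T)) = -0.60015886
d2 = d1 - sigma * sqrt(T) = -0.74158138
exp(-rT) = 0.99900090; exp(-qT) = 1.00000000
C = S_0 * exp(-qT) * N(d1) - K * exp(-rT) * N(d2)
N(d1) = 0.27420019; N(d2) = 0.22917050
C = 94.8100 * 1.00000000 * 0.27420019 - 104.3500 * 0.99900090 * 0.22917050 = 2.1069


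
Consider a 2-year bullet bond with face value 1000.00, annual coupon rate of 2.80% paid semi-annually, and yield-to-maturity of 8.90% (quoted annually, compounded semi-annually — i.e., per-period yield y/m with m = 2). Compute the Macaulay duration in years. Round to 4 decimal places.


Answer: Macaulay duration = 1.9561 years

Derivation:
Coupon per period c = face * coupon_rate / m = 14.000000
Periods per year m = 2; per-period yield y/m = 0.044500
Number of cashflows N = 4
Cashflows (t years, CF_t, discount factor 1/(1+y/m)^(m*t), PV):
  t = 0.5000: CF_t = 14.000000, DF = 0.957396, PV = 13.403542
  t = 1.0000: CF_t = 14.000000, DF = 0.916607, PV = 12.832496
  t = 1.5000: CF_t = 14.000000, DF = 0.877556, PV = 12.285779
  t = 2.0000: CF_t = 1014.000000, DF = 0.840168, PV = 851.930522
Price P = sum_t PV_t = 890.452339
Macaulay numerator sum_t t * PV_t:
  t * PV_t at t = 0.5000: 6.701771
  t * PV_t at t = 1.0000: 12.832496
  t * PV_t at t = 1.5000: 18.428669
  t * PV_t at t = 2.0000: 1703.861043
Macaulay duration D = (sum_t t * PV_t) / P = 1741.823979 / 890.452339 = 1.956111


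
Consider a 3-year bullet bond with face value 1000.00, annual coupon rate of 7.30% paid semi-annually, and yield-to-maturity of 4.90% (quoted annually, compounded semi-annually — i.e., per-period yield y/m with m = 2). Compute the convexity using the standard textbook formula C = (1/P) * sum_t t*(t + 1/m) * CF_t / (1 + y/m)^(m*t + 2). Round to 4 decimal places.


Coupon per period c = face * coupon_rate / m = 36.500000
Periods per year m = 2; per-period yield y/m = 0.024500
Number of cashflows N = 6
Cashflows (t years, CF_t, discount factor 1/(1+y/m)^(m*t), PV):
  t = 0.5000: CF_t = 36.500000, DF = 0.976086, PV = 35.627135
  t = 1.0000: CF_t = 36.500000, DF = 0.952744, PV = 34.775144
  t = 1.5000: CF_t = 36.500000, DF = 0.929960, PV = 33.943528
  t = 2.0000: CF_t = 36.500000, DF = 0.907721, PV = 33.131799
  t = 2.5000: CF_t = 36.500000, DF = 0.886013, PV = 32.339481
  t = 3.0000: CF_t = 1036.500000, DF = 0.864825, PV = 896.391088
Price P = sum_t PV_t = 1066.208175
Convexity numerator sum_t t*(t + 1/m) * CF_t / (1+y/m)^(m*t + 2):
  t = 0.5000: term = 16.971764
  t = 1.0000: term = 49.697698
  t = 1.5000: term = 97.018444
  t = 2.0000: term = 157.830558
  t = 2.5000: term = 231.084273
  t = 3.0000: term = 8967.324867
Convexity = (1/P) * sum = 9519.927604 / 1066.208175 = 8.928770

Answer: Convexity = 8.9288


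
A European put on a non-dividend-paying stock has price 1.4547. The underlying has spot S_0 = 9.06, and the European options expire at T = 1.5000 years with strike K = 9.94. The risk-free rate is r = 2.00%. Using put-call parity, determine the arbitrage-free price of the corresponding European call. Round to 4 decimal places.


Answer: Call price = 0.8685

Derivation:
Put-call parity: C - P = S_0 * exp(-qT) - K * exp(-rT).
S_0 * exp(-qT) = 9.0600 * 1.00000000 = 9.06000000
K * exp(-rT) = 9.9400 * 0.97044553 = 9.64622860
C = P + S*exp(-qT) - K*exp(-rT)
C = 1.4547 + 9.06000000 - 9.64622860 = 0.8685


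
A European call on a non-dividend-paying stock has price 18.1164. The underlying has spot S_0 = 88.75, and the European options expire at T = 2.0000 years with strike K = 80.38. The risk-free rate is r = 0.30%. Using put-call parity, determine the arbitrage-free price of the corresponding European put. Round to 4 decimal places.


Answer: Put price = 9.2656

Derivation:
Put-call parity: C - P = S_0 * exp(-qT) - K * exp(-rT).
S_0 * exp(-qT) = 88.7500 * 1.00000000 = 88.75000000
K * exp(-rT) = 80.3800 * 0.99401796 = 79.89916395
P = C - S*exp(-qT) + K*exp(-rT)
P = 18.1164 - 88.75000000 + 79.89916395 = 9.2656


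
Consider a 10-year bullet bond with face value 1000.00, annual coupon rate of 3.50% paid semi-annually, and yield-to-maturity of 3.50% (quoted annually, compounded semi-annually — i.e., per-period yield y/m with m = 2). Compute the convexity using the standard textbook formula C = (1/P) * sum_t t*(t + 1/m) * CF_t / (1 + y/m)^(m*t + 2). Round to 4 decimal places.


Answer: Convexity = 81.7007

Derivation:
Coupon per period c = face * coupon_rate / m = 17.500000
Periods per year m = 2; per-period yield y/m = 0.017500
Number of cashflows N = 20
Cashflows (t years, CF_t, discount factor 1/(1+y/m)^(m*t), PV):
  t = 0.5000: CF_t = 17.500000, DF = 0.982801, PV = 17.199017
  t = 1.0000: CF_t = 17.500000, DF = 0.965898, PV = 16.903211
  t = 1.5000: CF_t = 17.500000, DF = 0.949285, PV = 16.612492
  t = 2.0000: CF_t = 17.500000, DF = 0.932959, PV = 16.326774
  t = 2.5000: CF_t = 17.500000, DF = 0.916913, PV = 16.045969
  t = 3.0000: CF_t = 17.500000, DF = 0.901143, PV = 15.769994
  t = 3.5000: CF_t = 17.500000, DF = 0.885644, PV = 15.498766
  t = 4.0000: CF_t = 17.500000, DF = 0.870412, PV = 15.232203
  t = 4.5000: CF_t = 17.500000, DF = 0.855441, PV = 14.970224
  t = 5.0000: CF_t = 17.500000, DF = 0.840729, PV = 14.712750
  t = 5.5000: CF_t = 17.500000, DF = 0.826269, PV = 14.459706
  t = 6.0000: CF_t = 17.500000, DF = 0.812058, PV = 14.211013
  t = 6.5000: CF_t = 17.500000, DF = 0.798091, PV = 13.966597
  t = 7.0000: CF_t = 17.500000, DF = 0.784365, PV = 13.726386
  t = 7.5000: CF_t = 17.500000, DF = 0.770875, PV = 13.490305
  t = 8.0000: CF_t = 17.500000, DF = 0.757616, PV = 13.258285
  t = 8.5000: CF_t = 17.500000, DF = 0.744586, PV = 13.030256
  t = 9.0000: CF_t = 17.500000, DF = 0.731780, PV = 12.806148
  t = 9.5000: CF_t = 17.500000, DF = 0.719194, PV = 12.585895
  t = 10.0000: CF_t = 1017.500000, DF = 0.706825, PV = 719.194007
Price P = sum_t PV_t = 1000.000000
Convexity numerator sum_t t*(t + 1/m) * CF_t / (1+y/m)^(m*t + 2):
  t = 0.5000: term = 8.306246
  t = 1.0000: term = 24.490161
  t = 1.5000: term = 48.137908
  t = 2.0000: term = 78.849972
  t = 2.5000: term = 116.240746
  t = 3.0000: term = 159.938127
  t = 3.5000: term = 209.583131
  t = 4.0000: term = 264.829509
  t = 4.5000: term = 325.343377
  t = 5.0000: term = 390.802855
  t = 5.5000: term = 460.897716
  t = 6.0000: term = 535.329042
  t = 6.5000: term = 613.808894
  t = 7.0000: term = 696.059982
  t = 7.5000: term = 781.815353
  t = 8.0000: term = 870.818084
  t = 8.5000: term = 962.820977
  t = 9.0000: term = 1057.586274
  t = 9.5000: term = 1154.885366
  t = 10.0000: term = 72940.128356
Convexity = (1/P) * sum = 81700.672074 / 1000.000000 = 81.700672


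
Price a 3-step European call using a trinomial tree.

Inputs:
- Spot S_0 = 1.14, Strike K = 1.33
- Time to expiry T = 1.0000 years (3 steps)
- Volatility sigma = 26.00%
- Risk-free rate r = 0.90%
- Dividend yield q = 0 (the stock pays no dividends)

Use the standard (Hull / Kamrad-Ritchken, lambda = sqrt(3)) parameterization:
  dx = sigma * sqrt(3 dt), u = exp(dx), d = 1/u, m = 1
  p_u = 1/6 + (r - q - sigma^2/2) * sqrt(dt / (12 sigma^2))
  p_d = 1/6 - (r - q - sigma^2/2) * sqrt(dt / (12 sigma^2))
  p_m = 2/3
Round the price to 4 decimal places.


Answer: Price = V(0,0) = 0.0618

Derivation:
dt = T/N = 0.333333; dx = sigma*sqrt(3*dt) = 0.260000
u = exp(dx) = 1.296930; d = 1/u = 0.771052
p_u = 0.150769, p_m = 0.666667, p_d = 0.182564
Discount per step: exp(-r*dt) = 0.997004
Stock lattice S(k, j) with j the centered position index:
  k=0: S(0,+0) = 1.1400
  k=1: S(1,-1) = 0.8790; S(1,+0) = 1.1400; S(1,+1) = 1.4785
  k=2: S(2,-2) = 0.6778; S(2,-1) = 0.8790; S(2,+0) = 1.1400; S(2,+1) = 1.4785; S(2,+2) = 1.9175
  k=3: S(3,-3) = 0.5226; S(3,-2) = 0.6778; S(3,-1) = 0.8790; S(3,+0) = 1.1400; S(3,+1) = 1.4785; S(3,+2) = 1.9175; S(3,+3) = 2.4869
Terminal payoffs V(N, j) = max(S_T - K, 0):
  V(3,-3) = 0.000000; V(3,-2) = 0.000000; V(3,-1) = 0.000000; V(3,+0) = 0.000000; V(3,+1) = 0.148500; V(3,+2) = 0.587512; V(3,+3) = 1.156878
Backward induction: V(k, j) = exp(-r*dt) * [p_u * V(k+1, j+1) + p_m * V(k+1, j) + p_d * V(k+1, j-1)]
  V(2,-2) = exp(-r*dt) * [p_u*0.000000 + p_m*0.000000 + p_d*0.000000] = 0.000000
  V(2,-1) = exp(-r*dt) * [p_u*0.000000 + p_m*0.000000 + p_d*0.000000] = 0.000000
  V(2,+0) = exp(-r*dt) * [p_u*0.148500 + p_m*0.000000 + p_d*0.000000] = 0.022322
  V(2,+1) = exp(-r*dt) * [p_u*0.587512 + p_m*0.148500 + p_d*0.000000] = 0.187017
  V(2,+2) = exp(-r*dt) * [p_u*1.156878 + p_m*0.587512 + p_d*0.148500] = 0.591430
  V(1,-1) = exp(-r*dt) * [p_u*0.022322 + p_m*0.000000 + p_d*0.000000] = 0.003355
  V(1,+0) = exp(-r*dt) * [p_u*0.187017 + p_m*0.022322 + p_d*0.000000] = 0.042949
  V(1,+1) = exp(-r*dt) * [p_u*0.591430 + p_m*0.187017 + p_d*0.022322] = 0.217270
  V(0,+0) = exp(-r*dt) * [p_u*0.217270 + p_m*0.042949 + p_d*0.003355] = 0.061817


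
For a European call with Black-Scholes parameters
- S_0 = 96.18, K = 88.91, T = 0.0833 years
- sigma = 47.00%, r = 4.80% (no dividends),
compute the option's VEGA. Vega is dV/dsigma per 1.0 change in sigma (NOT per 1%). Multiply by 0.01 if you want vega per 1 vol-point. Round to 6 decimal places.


Answer: Vega = 8.808014

Derivation:
d1 = 0.6767090323; d2 = 0.5410588573
phi(d1) = 0.3173004728; exp(-qT) = 1.0000000000; exp(-rT) = 0.9960095830
Vega = S * exp(-qT) * phi(d1) * sqrt(T) = 96.1800 * 1.0000000000 * 0.3173004728 * 0.2886173938 = 8.808014


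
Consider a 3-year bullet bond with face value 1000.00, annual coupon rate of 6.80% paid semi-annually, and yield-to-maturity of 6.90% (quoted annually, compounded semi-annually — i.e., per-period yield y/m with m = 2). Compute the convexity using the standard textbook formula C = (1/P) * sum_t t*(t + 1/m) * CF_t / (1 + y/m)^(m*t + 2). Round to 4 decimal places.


Coupon per period c = face * coupon_rate / m = 34.000000
Periods per year m = 2; per-period yield y/m = 0.034500
Number of cashflows N = 6
Cashflows (t years, CF_t, discount factor 1/(1+y/m)^(m*t), PV):
  t = 0.5000: CF_t = 34.000000, DF = 0.966651, PV = 32.866119
  t = 1.0000: CF_t = 34.000000, DF = 0.934413, PV = 31.770052
  t = 1.5000: CF_t = 34.000000, DF = 0.903251, PV = 30.710539
  t = 2.0000: CF_t = 34.000000, DF = 0.873128, PV = 29.686359
  t = 2.5000: CF_t = 34.000000, DF = 0.844010, PV = 28.696336
  t = 3.0000: CF_t = 1034.000000, DF = 0.815863, PV = 843.601938
Price P = sum_t PV_t = 997.331342
Convexity numerator sum_t t*(t + 1/m) * CF_t / (1+y/m)^(m*t + 2):
  t = 0.5000: term = 15.355269
  t = 1.0000: term = 44.529539
  t = 1.5000: term = 86.089007
  t = 2.0000: term = 138.696644
  t = 2.5000: term = 201.106781
  t = 3.0000: term = 8276.865117
Convexity = (1/P) * sum = 8762.642356 / 997.331342 = 8.786089

Answer: Convexity = 8.7861


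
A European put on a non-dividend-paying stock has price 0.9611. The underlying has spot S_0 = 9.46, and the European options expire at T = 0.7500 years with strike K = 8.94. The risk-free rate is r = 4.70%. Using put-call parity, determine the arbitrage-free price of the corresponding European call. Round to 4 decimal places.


Answer: Call price = 1.7907

Derivation:
Put-call parity: C - P = S_0 * exp(-qT) - K * exp(-rT).
S_0 * exp(-qT) = 9.4600 * 1.00000000 = 9.46000000
K * exp(-rT) = 8.9400 * 0.96536405 = 8.63035456
C = P + S*exp(-qT) - K*exp(-rT)
C = 0.9611 + 9.46000000 - 8.63035456 = 1.7907


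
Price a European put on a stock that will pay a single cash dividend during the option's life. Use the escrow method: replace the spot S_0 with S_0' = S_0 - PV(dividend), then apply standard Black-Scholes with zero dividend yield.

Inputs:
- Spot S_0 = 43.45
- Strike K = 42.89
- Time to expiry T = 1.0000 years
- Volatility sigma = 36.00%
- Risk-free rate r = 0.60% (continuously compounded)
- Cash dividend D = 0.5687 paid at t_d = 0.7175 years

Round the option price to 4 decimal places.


Answer: Price = 5.9836

Derivation:
PV(D) = D * exp(-r * t_d) = 0.5687 * 0.99570425 = 0.56625701
S_0' = S_0 - PV(D) = 43.4500 - 0.56625701 = 42.88374299
d1 = (ln(S_0'/K) + (r + sigma^2/2)*T) / (sigma*sqrt(T)) = 0.19626140
d2 = d1 - sigma*sqrt(T) = -0.16373860
exp(-rT) = 0.99401796
N(-d1) = 0.42220279; N(-d2) = 0.56503154
P = K * exp(-rT) * N(-d2) - S_0' * N(-d1) = 42.8900 * 0.99401796 * 0.56503154 - 42.88374299 * 0.42220279 = 5.9836


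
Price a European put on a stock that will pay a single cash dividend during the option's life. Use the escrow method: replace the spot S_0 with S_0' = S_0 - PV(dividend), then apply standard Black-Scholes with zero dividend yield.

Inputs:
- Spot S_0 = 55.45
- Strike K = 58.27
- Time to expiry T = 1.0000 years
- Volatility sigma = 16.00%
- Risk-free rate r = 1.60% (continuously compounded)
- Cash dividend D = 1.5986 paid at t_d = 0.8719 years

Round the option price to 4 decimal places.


Answer: Price = 5.5476

Derivation:
PV(D) = D * exp(-r * t_d) = 1.5986 * 0.98614646 = 1.57645372
S_0' = S_0 - PV(D) = 55.4500 - 1.57645372 = 53.87354628
d1 = (ln(S_0'/K) + (r + sigma^2/2)*T) / (sigma*sqrt(T)) = -0.31029885
d2 = d1 - sigma*sqrt(T) = -0.47029885
exp(-rT) = 0.98412732
N(-d1) = 0.62183315; N(-d2) = 0.68092924
P = K * exp(-rT) * N(-d2) - S_0' * N(-d1) = 58.2700 * 0.98412732 * 0.68092924 - 53.87354628 * 0.62183315 = 5.5476


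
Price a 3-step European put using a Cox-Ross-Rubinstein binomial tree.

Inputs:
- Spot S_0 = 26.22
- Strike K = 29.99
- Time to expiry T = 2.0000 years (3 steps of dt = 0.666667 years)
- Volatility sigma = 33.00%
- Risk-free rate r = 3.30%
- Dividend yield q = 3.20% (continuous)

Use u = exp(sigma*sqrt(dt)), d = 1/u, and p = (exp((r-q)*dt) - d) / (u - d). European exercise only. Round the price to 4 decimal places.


dt = T/N = 0.666667
u = exp(sigma*sqrt(dt)) = 1.309236; d = 1/u = 0.763804
p = (exp((r-q)*dt) - d) / (u - d) = 0.434266
Discount per step: exp(-r*dt) = 0.978240
Stock lattice S(k, i) with i counting down-moves:
  k=0: S(0,0) = 26.2200
  k=1: S(1,0) = 34.3282; S(1,1) = 20.0269
  k=2: S(2,0) = 44.9437; S(2,1) = 26.2200; S(2,2) = 15.2967
  k=3: S(3,0) = 58.8419; S(3,1) = 34.3282; S(3,2) = 20.0269; S(3,3) = 11.6837
Terminal payoffs V(N, i) = max(K - S_T, 0):
  V(3,0) = 0.000000; V(3,1) = 0.000000; V(3,2) = 9.963055; V(3,3) = 18.306345
Backward induction: V(k, i) = exp(-r*dt) * [p * V(k+1, i) + (1-p) * V(k+1, i+1)].
  V(2,0) = exp(-r*dt) * [p*0.000000 + (1-p)*0.000000] = 0.000000
  V(2,1) = exp(-r*dt) * [p*0.000000 + (1-p)*9.963055] = 5.513788
  V(2,2) = exp(-r*dt) * [p*9.963055 + (1-p)*18.306345] = 14.363634
  V(1,0) = exp(-r*dt) * [p*0.000000 + (1-p)*5.513788] = 3.051460
  V(1,1) = exp(-r*dt) * [p*5.513788 + (1-p)*14.363634] = 10.291522
  V(0,0) = exp(-r*dt) * [p*3.051460 + (1-p)*10.291522] = 6.991881

Answer: Price = V(0,0) = 6.9919


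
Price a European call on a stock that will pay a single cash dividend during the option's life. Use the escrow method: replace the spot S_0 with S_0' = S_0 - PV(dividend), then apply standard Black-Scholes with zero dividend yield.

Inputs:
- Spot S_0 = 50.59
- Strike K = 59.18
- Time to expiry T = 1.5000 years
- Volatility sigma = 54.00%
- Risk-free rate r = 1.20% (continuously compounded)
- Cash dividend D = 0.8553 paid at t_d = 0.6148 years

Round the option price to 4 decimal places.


PV(D) = D * exp(-r * t_d) = 0.8553 * 0.99264955 = 0.84901316
S_0' = S_0 - PV(D) = 50.5900 - 0.84901316 = 49.74098684
d1 = (ln(S_0'/K) + (r + sigma^2/2)*T) / (sigma*sqrt(T)) = 0.09517573
d2 = d1 - sigma*sqrt(T) = -0.56618650
exp(-rT) = 0.98216103
N(d1) = 0.53791238; N(d2) = 0.28563350
C = S_0' * N(d1) - K * exp(-rT) * N(d2) = 49.74098684 * 0.53791238 - 59.1800 * 0.98216103 * 0.28563350 = 10.1540

Answer: Price = 10.1540


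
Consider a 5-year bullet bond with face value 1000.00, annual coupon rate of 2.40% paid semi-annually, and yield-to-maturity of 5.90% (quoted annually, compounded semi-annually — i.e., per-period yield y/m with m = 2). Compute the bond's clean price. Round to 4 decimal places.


Coupon per period c = face * coupon_rate / m = 12.000000
Periods per year m = 2; per-period yield y/m = 0.029500
Number of cashflows N = 10
Cashflows (t years, CF_t, discount factor 1/(1+y/m)^(m*t), PV):
  t = 0.5000: CF_t = 12.000000, DF = 0.971345, PV = 11.656144
  t = 1.0000: CF_t = 12.000000, DF = 0.943512, PV = 11.322141
  t = 1.5000: CF_t = 12.000000, DF = 0.916476, PV = 10.997708
  t = 2.0000: CF_t = 12.000000, DF = 0.890214, PV = 10.682572
  t = 2.5000: CF_t = 12.000000, DF = 0.864706, PV = 10.376467
  t = 3.0000: CF_t = 12.000000, DF = 0.839928, PV = 10.079132
  t = 3.5000: CF_t = 12.000000, DF = 0.815860, PV = 9.790318
  t = 4.0000: CF_t = 12.000000, DF = 0.792482, PV = 9.509779
  t = 4.5000: CF_t = 12.000000, DF = 0.769773, PV = 9.237280
  t = 5.0000: CF_t = 1012.000000, DF = 0.747716, PV = 756.688272
Price P = sum_t PV_t = 850.339813

Answer: Price = 850.3398


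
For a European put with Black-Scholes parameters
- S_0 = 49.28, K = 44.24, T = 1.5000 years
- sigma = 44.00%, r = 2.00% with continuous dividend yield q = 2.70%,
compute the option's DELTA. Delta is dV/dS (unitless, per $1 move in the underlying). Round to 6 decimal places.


Answer: Delta = -0.313344

Derivation:
d1 = 0.4501660410; d2 = -0.0887217024
phi(d1) = 0.3605000205; exp(-qT) = 0.9603091645; exp(-rT) = 0.9704455335
N(-d1) = 0.3262953603
Delta = -exp(-qT) * N(-d1) = -0.9603091645 * 0.3262953603 = -0.313344


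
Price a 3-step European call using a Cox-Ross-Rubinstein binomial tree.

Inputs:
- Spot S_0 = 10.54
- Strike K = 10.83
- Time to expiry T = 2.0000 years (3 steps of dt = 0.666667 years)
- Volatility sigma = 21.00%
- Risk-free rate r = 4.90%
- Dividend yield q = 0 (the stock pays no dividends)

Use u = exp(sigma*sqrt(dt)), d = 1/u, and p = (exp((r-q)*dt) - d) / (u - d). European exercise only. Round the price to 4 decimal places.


Answer: Price = V(0,0) = 1.6716

Derivation:
dt = T/N = 0.666667
u = exp(sigma*sqrt(dt)) = 1.187042; d = 1/u = 0.842430
p = (exp((r-q)*dt) - d) / (u - d) = 0.553597
Discount per step: exp(-r*dt) = 0.967861
Stock lattice S(k, i) with i counting down-moves:
  k=0: S(0,0) = 10.5400
  k=1: S(1,0) = 12.5114; S(1,1) = 8.8792
  k=2: S(2,0) = 14.8516; S(2,1) = 10.5400; S(2,2) = 7.4801
  k=3: S(3,0) = 17.6294; S(3,1) = 12.5114; S(3,2) = 8.8792; S(3,3) = 6.3015
Terminal payoffs V(N, i) = max(S_T - K, 0):
  V(3,0) = 6.799443; V(3,1) = 1.681420; V(3,2) = 0.000000; V(3,3) = 0.000000
Backward induction: V(k, i) = exp(-r*dt) * [p * V(k+1, i) + (1-p) * V(k+1, i+1)].
  V(2,0) = exp(-r*dt) * [p*6.799443 + (1-p)*1.681420] = 4.369642
  V(2,1) = exp(-r*dt) * [p*1.681420 + (1-p)*0.000000] = 0.900913
  V(2,2) = exp(-r*dt) * [p*0.000000 + (1-p)*0.000000] = 0.000000
  V(1,0) = exp(-r*dt) * [p*4.369642 + (1-p)*0.900913] = 2.730520
  V(1,1) = exp(-r*dt) * [p*0.900913 + (1-p)*0.000000] = 0.482713
  V(0,0) = exp(-r*dt) * [p*2.730520 + (1-p)*0.482713] = 1.671585


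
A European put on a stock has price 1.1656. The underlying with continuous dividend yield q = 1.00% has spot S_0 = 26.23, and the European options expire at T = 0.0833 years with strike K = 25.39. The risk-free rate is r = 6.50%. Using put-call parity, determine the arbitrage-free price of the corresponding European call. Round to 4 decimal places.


Answer: Call price = 2.1209

Derivation:
Put-call parity: C - P = S_0 * exp(-qT) - K * exp(-rT).
S_0 * exp(-qT) = 26.2300 * 0.99916735 = 26.20815951
K * exp(-rT) = 25.3900 * 0.99460013 = 25.25289735
C = P + S*exp(-qT) - K*exp(-rT)
C = 1.1656 + 26.20815951 - 25.25289735 = 2.1209


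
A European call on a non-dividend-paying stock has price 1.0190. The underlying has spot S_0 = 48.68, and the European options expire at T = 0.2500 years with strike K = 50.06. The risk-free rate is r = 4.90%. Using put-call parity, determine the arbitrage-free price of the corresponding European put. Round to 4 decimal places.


Answer: Put price = 1.7895

Derivation:
Put-call parity: C - P = S_0 * exp(-qT) - K * exp(-rT).
S_0 * exp(-qT) = 48.6800 * 1.00000000 = 48.68000000
K * exp(-rT) = 50.0600 * 0.98782473 = 49.45050577
P = C - S*exp(-qT) + K*exp(-rT)
P = 1.0190 - 48.68000000 + 49.45050577 = 1.7895


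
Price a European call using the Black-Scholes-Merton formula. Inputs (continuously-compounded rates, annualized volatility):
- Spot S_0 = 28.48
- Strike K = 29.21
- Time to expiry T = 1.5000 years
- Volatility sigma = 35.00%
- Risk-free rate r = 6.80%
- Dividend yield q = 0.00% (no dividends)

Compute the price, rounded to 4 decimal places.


d1 = (ln(S/K) + (r - q + 0.5*sigma^2) * T) / (sigma * sqrt(T)) = 0.39323868
d2 = d1 - sigma * sqrt(T) = -0.03542202
exp(-rT) = 0.90302955; exp(-qT) = 1.00000000
C = S_0 * exp(-qT) * N(d1) - K * exp(-rT) * N(d2)
N(d1) = 0.65292840; N(d2) = 0.48587161
C = 28.4800 * 1.00000000 * 0.65292840 - 29.2100 * 0.90302955 * 0.48587161 = 5.7793

Answer: Price = 5.7793


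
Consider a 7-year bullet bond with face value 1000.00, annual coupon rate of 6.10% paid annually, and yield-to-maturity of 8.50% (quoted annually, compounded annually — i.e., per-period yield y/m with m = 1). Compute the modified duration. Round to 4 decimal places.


Answer: Modified duration = 5.3609

Derivation:
Coupon per period c = face * coupon_rate / m = 61.000000
Periods per year m = 1; per-period yield y/m = 0.085000
Number of cashflows N = 7
Cashflows (t years, CF_t, discount factor 1/(1+y/m)^(m*t), PV):
  t = 1.0000: CF_t = 61.000000, DF = 0.921659, PV = 56.221198
  t = 2.0000: CF_t = 61.000000, DF = 0.849455, PV = 51.816772
  t = 3.0000: CF_t = 61.000000, DF = 0.782908, PV = 47.757394
  t = 4.0000: CF_t = 61.000000, DF = 0.721574, PV = 44.016031
  t = 5.0000: CF_t = 61.000000, DF = 0.665045, PV = 40.567771
  t = 6.0000: CF_t = 61.000000, DF = 0.612945, PV = 37.389651
  t = 7.0000: CF_t = 1061.000000, DF = 0.564926, PV = 599.386858
Price P = sum_t PV_t = 877.155676
First compute Macaulay numerator sum_t t * PV_t:
  t * PV_t at t = 1.0000: 56.221198
  t * PV_t at t = 2.0000: 103.633545
  t * PV_t at t = 3.0000: 143.272182
  t * PV_t at t = 4.0000: 176.064125
  t * PV_t at t = 5.0000: 202.838854
  t * PV_t at t = 6.0000: 224.337903
  t * PV_t at t = 7.0000: 4195.708007
Macaulay duration D = 5102.075815 / 877.155676 = 5.816614
Modified duration = D / (1 + y/m) = 5.816614 / (1 + 0.085000) = 5.360934


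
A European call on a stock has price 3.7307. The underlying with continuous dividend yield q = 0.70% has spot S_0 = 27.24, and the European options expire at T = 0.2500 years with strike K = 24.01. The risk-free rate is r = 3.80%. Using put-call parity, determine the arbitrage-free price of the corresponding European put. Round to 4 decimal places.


Put-call parity: C - P = S_0 * exp(-qT) - K * exp(-rT).
S_0 * exp(-qT) = 27.2400 * 0.99825153 = 27.19237169
K * exp(-rT) = 24.0100 * 0.99054498 = 23.78298503
P = C - S*exp(-qT) + K*exp(-rT)
P = 3.7307 - 27.19237169 + 23.78298503 = 0.3213

Answer: Put price = 0.3213


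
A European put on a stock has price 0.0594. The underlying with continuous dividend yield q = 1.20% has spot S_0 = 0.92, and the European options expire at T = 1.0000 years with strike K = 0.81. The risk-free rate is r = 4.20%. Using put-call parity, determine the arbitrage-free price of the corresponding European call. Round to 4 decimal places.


Answer: Call price = 0.1917

Derivation:
Put-call parity: C - P = S_0 * exp(-qT) - K * exp(-rT).
S_0 * exp(-qT) = 0.9200 * 0.98807171 = 0.90902598
K * exp(-rT) = 0.8100 * 0.95886978 = 0.77668452
C = P + S*exp(-qT) - K*exp(-rT)
C = 0.0594 + 0.90902598 - 0.77668452 = 0.1917


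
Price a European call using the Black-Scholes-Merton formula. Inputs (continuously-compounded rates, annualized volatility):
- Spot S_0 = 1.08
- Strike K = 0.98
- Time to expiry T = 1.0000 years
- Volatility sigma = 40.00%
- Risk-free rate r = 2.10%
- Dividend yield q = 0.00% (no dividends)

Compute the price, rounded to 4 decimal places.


Answer: Price = 0.2287

Derivation:
d1 = (ln(S/K) + (r - q + 0.5*sigma^2) * T) / (sigma * sqrt(T)) = 0.49540937
d2 = d1 - sigma * sqrt(T) = 0.09540937
exp(-rT) = 0.97921896; exp(-qT) = 1.00000000
C = S_0 * exp(-qT) * N(d1) - K * exp(-rT) * N(d2)
N(d1) = 0.68984441; N(d2) = 0.53800516
C = 1.0800 * 1.00000000 * 0.68984441 - 0.9800 * 0.97921896 * 0.53800516 = 0.2287


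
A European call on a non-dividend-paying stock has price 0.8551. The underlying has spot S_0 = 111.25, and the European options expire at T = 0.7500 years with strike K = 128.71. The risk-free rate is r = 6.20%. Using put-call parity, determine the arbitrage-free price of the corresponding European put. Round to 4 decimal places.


Answer: Put price = 12.4671

Derivation:
Put-call parity: C - P = S_0 * exp(-qT) - K * exp(-rT).
S_0 * exp(-qT) = 111.2500 * 1.00000000 = 111.25000000
K * exp(-rT) = 128.7100 * 0.95456456 = 122.86200459
P = C - S*exp(-qT) + K*exp(-rT)
P = 0.8551 - 111.25000000 + 122.86200459 = 12.4671


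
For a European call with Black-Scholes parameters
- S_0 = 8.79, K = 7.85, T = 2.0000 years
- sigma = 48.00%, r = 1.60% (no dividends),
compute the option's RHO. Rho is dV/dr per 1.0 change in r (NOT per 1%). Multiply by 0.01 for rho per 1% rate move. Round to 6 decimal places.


Answer: Rho = 6.842525

Derivation:
d1 = 0.5531654805; d2 = -0.1256570294
phi(d1) = 0.3423455891; exp(-qT) = 1.0000000000; exp(-rT) = 0.9685065821
N(d2) = 0.4500017089
Rho = K*T*exp(-rT)*N(d2) = 7.8500 * 2.0000 * 0.9685065821 * 0.4500017089 = 6.842525


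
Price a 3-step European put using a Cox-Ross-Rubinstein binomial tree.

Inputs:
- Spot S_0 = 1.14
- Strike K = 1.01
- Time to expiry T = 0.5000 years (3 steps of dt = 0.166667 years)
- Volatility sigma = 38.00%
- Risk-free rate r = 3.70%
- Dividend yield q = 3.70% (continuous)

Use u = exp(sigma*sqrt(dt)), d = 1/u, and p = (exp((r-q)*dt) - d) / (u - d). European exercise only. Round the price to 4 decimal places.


Answer: Price = V(0,0) = 0.0585

Derivation:
dt = T/N = 0.166667
u = exp(sigma*sqrt(dt)) = 1.167815; d = 1/u = 0.856300
p = (exp((r-q)*dt) - d) / (u - d) = 0.461294
Discount per step: exp(-r*dt) = 0.993852
Stock lattice S(k, i) with i counting down-moves:
  k=0: S(0,0) = 1.1400
  k=1: S(1,0) = 1.3313; S(1,1) = 0.9762
  k=2: S(2,0) = 1.5547; S(2,1) = 1.1400; S(2,2) = 0.8359
  k=3: S(3,0) = 1.8156; S(3,1) = 1.3313; S(3,2) = 0.9762; S(3,3) = 0.7158
Terminal payoffs V(N, i) = max(K - S_T, 0):
  V(3,0) = 0.000000; V(3,1) = 0.000000; V(3,2) = 0.033818; V(3,3) = 0.294215
Backward induction: V(k, i) = exp(-r*dt) * [p * V(k+1, i) + (1-p) * V(k+1, i+1)].
  V(2,0) = exp(-r*dt) * [p*0.000000 + (1-p)*0.000000] = 0.000000
  V(2,1) = exp(-r*dt) * [p*0.000000 + (1-p)*0.033818] = 0.018106
  V(2,2) = exp(-r*dt) * [p*0.033818 + (1-p)*0.294215] = 0.173025
  V(1,0) = exp(-r*dt) * [p*0.000000 + (1-p)*0.018106] = 0.009694
  V(1,1) = exp(-r*dt) * [p*0.018106 + (1-p)*0.173025] = 0.100937
  V(0,0) = exp(-r*dt) * [p*0.009694 + (1-p)*0.100937] = 0.058485


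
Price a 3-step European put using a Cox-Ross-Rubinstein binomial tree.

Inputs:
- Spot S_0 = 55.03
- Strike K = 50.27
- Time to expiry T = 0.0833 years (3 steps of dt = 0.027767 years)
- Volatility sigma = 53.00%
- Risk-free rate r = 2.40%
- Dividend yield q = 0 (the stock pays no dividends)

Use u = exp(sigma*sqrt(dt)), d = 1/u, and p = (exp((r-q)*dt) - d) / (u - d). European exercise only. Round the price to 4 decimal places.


Answer: Price = V(0,0) = 1.1183

Derivation:
dt = T/N = 0.027767
u = exp(sigma*sqrt(dt)) = 1.092333; d = 1/u = 0.915472
p = (exp((r-q)*dt) - d) / (u - d) = 0.481705
Discount per step: exp(-r*dt) = 0.999334
Stock lattice S(k, i) with i counting down-moves:
  k=0: S(0,0) = 55.0300
  k=1: S(1,0) = 60.1111; S(1,1) = 50.3784
  k=2: S(2,0) = 65.6613; S(2,1) = 55.0300; S(2,2) = 46.1200
  k=3: S(3,0) = 71.7240; S(3,1) = 60.1111; S(3,2) = 50.3784; S(3,3) = 42.2216
Terminal payoffs V(N, i) = max(K - S_T, 0):
  V(3,0) = 0.000000; V(3,1) = 0.000000; V(3,2) = 0.000000; V(3,3) = 8.048419
Backward induction: V(k, i) = exp(-r*dt) * [p * V(k+1, i) + (1-p) * V(k+1, i+1)].
  V(2,0) = exp(-r*dt) * [p*0.000000 + (1-p)*0.000000] = 0.000000
  V(2,1) = exp(-r*dt) * [p*0.000000 + (1-p)*0.000000] = 0.000000
  V(2,2) = exp(-r*dt) * [p*0.000000 + (1-p)*8.048419] = 4.168679
  V(1,0) = exp(-r*dt) * [p*0.000000 + (1-p)*0.000000] = 0.000000
  V(1,1) = exp(-r*dt) * [p*0.000000 + (1-p)*4.168679] = 2.159168
  V(0,0) = exp(-r*dt) * [p*0.000000 + (1-p)*2.159168] = 1.118341


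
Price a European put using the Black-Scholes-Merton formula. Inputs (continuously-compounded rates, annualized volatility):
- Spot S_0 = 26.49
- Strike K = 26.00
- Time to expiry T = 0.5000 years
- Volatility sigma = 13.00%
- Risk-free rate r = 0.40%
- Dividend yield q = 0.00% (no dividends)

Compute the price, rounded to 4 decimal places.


d1 = (ln(S/K) + (r - q + 0.5*sigma^2) * T) / (sigma * sqrt(T)) = 0.27083022
d2 = d1 - sigma * sqrt(T) = 0.17890634
exp(-rT) = 0.99800200; exp(-qT) = 1.00000000
P = K * exp(-rT) * N(-d2) - S_0 * exp(-qT) * N(-d1)
N(-d1) = 0.39326081; N(-d2) = 0.42900562
P = 26.0000 * 0.99800200 * 0.42900562 - 26.4900 * 1.00000000 * 0.39326081 = 0.7144

Answer: Price = 0.7144


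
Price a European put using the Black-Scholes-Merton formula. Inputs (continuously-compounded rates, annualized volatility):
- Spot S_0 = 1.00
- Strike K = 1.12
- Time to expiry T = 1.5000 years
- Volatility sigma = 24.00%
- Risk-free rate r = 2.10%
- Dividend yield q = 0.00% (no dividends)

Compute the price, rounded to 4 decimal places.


Answer: Price = 0.1691

Derivation:
d1 = (ln(S/K) + (r - q + 0.5*sigma^2) * T) / (sigma * sqrt(T)) = -0.13141746
d2 = d1 - sigma * sqrt(T) = -0.42535623
exp(-rT) = 0.96899096; exp(-qT) = 1.00000000
P = K * exp(-rT) * N(-d2) - S_0 * exp(-qT) * N(-d1)
N(-d1) = 0.55227746; N(-d2) = 0.66471149
P = 1.1200 * 0.96899096 * 0.66471149 - 1.0000 * 1.00000000 * 0.55227746 = 0.1691


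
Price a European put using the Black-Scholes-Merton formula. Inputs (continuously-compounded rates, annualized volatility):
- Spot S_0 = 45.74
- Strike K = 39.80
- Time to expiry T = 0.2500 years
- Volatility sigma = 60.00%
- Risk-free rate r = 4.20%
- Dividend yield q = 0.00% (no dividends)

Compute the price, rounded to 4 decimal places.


Answer: Price = 2.5093

Derivation:
d1 = (ln(S/K) + (r - q + 0.5*sigma^2) * T) / (sigma * sqrt(T)) = 0.64868759
d2 = d1 - sigma * sqrt(T) = 0.34868759
exp(-rT) = 0.98955493; exp(-qT) = 1.00000000
P = K * exp(-rT) * N(-d2) - S_0 * exp(-qT) * N(-d1)
N(-d1) = 0.25827016; N(-d2) = 0.36366193
P = 39.8000 * 0.98955493 * 0.36366193 - 45.7400 * 1.00000000 * 0.25827016 = 2.5093


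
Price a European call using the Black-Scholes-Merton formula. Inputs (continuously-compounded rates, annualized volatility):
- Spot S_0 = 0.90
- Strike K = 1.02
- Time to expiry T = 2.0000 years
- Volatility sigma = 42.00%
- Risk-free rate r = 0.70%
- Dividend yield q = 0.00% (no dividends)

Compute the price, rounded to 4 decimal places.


Answer: Price = 0.1734

Derivation:
d1 = (ln(S/K) + (r - q + 0.5*sigma^2) * T) / (sigma * sqrt(T)) = 0.10983196
d2 = d1 - sigma * sqrt(T) = -0.48413773
exp(-rT) = 0.98609754; exp(-qT) = 1.00000000
C = S_0 * exp(-qT) * N(d1) - K * exp(-rT) * N(d2)
N(d1) = 0.54372868; N(d2) = 0.31414406
C = 0.9000 * 1.00000000 * 0.54372868 - 1.0200 * 0.98609754 * 0.31414406 = 0.1734


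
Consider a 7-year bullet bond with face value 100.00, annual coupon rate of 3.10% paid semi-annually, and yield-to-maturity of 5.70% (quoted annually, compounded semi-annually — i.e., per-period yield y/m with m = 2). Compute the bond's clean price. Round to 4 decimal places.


Answer: Price = 85.1638

Derivation:
Coupon per period c = face * coupon_rate / m = 1.550000
Periods per year m = 2; per-period yield y/m = 0.028500
Number of cashflows N = 14
Cashflows (t years, CF_t, discount factor 1/(1+y/m)^(m*t), PV):
  t = 0.5000: CF_t = 1.550000, DF = 0.972290, PV = 1.507049
  t = 1.0000: CF_t = 1.550000, DF = 0.945347, PV = 1.465288
  t = 1.5000: CF_t = 1.550000, DF = 0.919152, PV = 1.424685
  t = 2.0000: CF_t = 1.550000, DF = 0.893682, PV = 1.385206
  t = 2.5000: CF_t = 1.550000, DF = 0.868917, PV = 1.346822
  t = 3.0000: CF_t = 1.550000, DF = 0.844840, PV = 1.309501
  t = 3.5000: CF_t = 1.550000, DF = 0.821429, PV = 1.273215
  t = 4.0000: CF_t = 1.550000, DF = 0.798667, PV = 1.237934
  t = 4.5000: CF_t = 1.550000, DF = 0.776536, PV = 1.203630
  t = 5.0000: CF_t = 1.550000, DF = 0.755018, PV = 1.170277
  t = 5.5000: CF_t = 1.550000, DF = 0.734096, PV = 1.137849
  t = 6.0000: CF_t = 1.550000, DF = 0.713754, PV = 1.106318
  t = 6.5000: CF_t = 1.550000, DF = 0.693976, PV = 1.075662
  t = 7.0000: CF_t = 101.550000, DF = 0.674745, PV = 68.520383
Price P = sum_t PV_t = 85.163820
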